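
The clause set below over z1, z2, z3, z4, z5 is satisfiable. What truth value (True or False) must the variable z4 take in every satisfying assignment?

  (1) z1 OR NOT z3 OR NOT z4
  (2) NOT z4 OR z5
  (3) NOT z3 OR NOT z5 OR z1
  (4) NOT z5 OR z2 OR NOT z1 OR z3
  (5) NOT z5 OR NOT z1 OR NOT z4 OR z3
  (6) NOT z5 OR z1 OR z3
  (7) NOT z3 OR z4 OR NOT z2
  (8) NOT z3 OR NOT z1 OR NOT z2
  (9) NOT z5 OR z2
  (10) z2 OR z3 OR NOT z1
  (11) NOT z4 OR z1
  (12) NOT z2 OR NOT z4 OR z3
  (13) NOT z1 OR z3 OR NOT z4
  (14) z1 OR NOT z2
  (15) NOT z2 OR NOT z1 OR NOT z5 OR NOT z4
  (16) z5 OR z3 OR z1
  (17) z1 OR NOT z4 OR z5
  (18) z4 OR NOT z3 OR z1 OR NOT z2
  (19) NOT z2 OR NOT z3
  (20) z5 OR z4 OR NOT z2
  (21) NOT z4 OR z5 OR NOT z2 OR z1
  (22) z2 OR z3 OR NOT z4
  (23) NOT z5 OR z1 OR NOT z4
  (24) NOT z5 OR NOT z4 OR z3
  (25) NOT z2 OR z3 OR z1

Suppose z4 = true.
The clause (z5) is unit, so z5 = true.
The clause (z2) is unit, so z2 = true.
The clause (z1) is unit, so z1 = true.
That conflicts with the unit clause (NOT z1).
So every satisfying assignment has z4 = False.

False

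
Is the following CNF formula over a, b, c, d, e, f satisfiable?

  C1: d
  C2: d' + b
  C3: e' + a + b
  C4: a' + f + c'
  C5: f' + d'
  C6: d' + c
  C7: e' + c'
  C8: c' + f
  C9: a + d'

No

The clause (d) is unit, so d = 1.
The clause (b) is unit, so b = 1.
The clause (f') is unit, so f = 0.
The clause (c) is unit, so c = 1.
But (c') is also a unit clause — contradiction.
No assignment satisfies every clause.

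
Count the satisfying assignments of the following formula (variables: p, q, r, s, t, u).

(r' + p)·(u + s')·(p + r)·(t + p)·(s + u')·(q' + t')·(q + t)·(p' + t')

There are 2^6 = 64 truth assignments over (p, q, r, s, t, u).
Split on t. With t = 1, the clauses containing t are satisfied and t' drops from the rest; 0 of the 2^5 = 32 assignments to the other variables satisfy what remains.
With t = 0, by the same count on the reduced clause set, 4 assignments work.
Total: 0 + 4 = 4.

4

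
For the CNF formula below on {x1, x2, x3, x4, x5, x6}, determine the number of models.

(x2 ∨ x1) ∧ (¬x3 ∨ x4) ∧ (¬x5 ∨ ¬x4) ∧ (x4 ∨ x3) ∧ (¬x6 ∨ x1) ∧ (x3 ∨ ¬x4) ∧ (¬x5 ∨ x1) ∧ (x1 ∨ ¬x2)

4

There are 2^6 = 64 truth assignments over (x1, x2, x3, x4, x5, x6).
Split on x1. With x1 = True, the clauses containing x1 are satisfied and ¬x1 drops from the rest; 4 of the 2^5 = 32 assignments to the other variables satisfy what remains.
With x1 = False, by the same count on the reduced clause set, 0 assignments work.
(One model: x1=T, x2=F, x3=T, x4=T, x5=F, x6=F.)
Total: 4 + 0 = 4.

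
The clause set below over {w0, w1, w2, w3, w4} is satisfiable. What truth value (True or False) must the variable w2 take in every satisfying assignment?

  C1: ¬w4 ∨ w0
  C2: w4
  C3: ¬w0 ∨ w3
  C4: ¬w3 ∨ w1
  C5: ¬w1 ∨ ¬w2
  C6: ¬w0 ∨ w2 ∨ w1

Suppose w2 = True.
The clause (w4) is unit, so w4 = True.
The clause (w0) is unit, so w0 = True.
The clause (w3) is unit, so w3 = True.
The clause (w1) is unit, so w1 = True.
That conflicts with the unit clause (¬w1).
So every satisfying assignment has w2 = False.

False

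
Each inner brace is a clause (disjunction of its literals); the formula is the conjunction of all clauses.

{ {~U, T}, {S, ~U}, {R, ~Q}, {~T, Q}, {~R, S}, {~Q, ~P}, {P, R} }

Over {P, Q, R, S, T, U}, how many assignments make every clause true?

7

There are 2^6 = 64 truth assignments over (P, Q, R, S, T, U).
Split on R. With R = 1, the clauses containing R are satisfied and ~R drops from the rest; 5 of the 2^5 = 32 assignments to the other variables satisfy what remains.
With R = 0, by the same count on the reduced clause set, 2 assignments work.
Total: 5 + 2 = 7.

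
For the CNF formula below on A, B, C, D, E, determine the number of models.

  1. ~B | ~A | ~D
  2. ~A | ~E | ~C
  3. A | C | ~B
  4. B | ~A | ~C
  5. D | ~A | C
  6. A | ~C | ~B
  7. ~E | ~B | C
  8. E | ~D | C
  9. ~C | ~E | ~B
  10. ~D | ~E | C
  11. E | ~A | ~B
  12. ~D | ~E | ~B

6

There are 2^5 = 32 truth assignments over (A, B, C, D, E).
Split on E. With E = 1, the clauses containing E are satisfied and ~E drops from the rest; 3 of the 2^4 = 16 assignments to the other variables satisfy what remains.
With E = 0, by the same count on the reduced clause set, 3 assignments work.
Total: 3 + 3 = 6.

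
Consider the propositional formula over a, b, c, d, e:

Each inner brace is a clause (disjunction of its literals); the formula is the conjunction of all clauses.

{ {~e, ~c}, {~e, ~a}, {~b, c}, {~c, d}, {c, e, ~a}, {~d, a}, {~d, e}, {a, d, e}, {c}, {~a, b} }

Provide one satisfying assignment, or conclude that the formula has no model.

UNSATISFIABLE

(c) alone gives c = 1.
(~e) alone gives e = 0.
(d) alone gives d = 1.
But (~d) is also a unit clause — contradiction.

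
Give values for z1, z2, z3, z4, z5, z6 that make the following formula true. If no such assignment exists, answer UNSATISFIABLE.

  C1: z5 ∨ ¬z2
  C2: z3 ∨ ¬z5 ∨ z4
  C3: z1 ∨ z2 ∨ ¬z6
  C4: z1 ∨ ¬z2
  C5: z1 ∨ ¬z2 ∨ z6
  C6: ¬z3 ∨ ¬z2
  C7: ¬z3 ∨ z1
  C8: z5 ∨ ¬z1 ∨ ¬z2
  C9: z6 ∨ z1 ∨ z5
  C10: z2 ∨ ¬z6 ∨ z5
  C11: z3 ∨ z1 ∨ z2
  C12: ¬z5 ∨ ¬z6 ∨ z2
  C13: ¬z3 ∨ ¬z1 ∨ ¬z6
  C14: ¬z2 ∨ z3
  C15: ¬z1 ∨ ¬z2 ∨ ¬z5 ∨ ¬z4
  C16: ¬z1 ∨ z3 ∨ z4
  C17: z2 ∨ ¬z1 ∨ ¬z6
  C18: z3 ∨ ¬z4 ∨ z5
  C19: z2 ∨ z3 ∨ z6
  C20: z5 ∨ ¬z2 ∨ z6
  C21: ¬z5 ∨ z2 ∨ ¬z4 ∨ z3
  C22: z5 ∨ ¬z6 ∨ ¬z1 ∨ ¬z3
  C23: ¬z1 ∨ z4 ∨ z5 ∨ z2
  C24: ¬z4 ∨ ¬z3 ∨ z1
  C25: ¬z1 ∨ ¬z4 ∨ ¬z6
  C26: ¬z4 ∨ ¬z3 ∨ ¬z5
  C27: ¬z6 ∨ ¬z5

Try z5 = True.
(¬z6) alone gives z6 = False.
Try z3 = True.
(¬z2) alone gives z2 = False.
(z1) alone gives z1 = True.
(¬z4) alone gives z4 = False.
Every clause now holds.

z1 ↦ True,  z2 ↦ False,  z3 ↦ True,  z4 ↦ False,  z5 ↦ True,  z6 ↦ False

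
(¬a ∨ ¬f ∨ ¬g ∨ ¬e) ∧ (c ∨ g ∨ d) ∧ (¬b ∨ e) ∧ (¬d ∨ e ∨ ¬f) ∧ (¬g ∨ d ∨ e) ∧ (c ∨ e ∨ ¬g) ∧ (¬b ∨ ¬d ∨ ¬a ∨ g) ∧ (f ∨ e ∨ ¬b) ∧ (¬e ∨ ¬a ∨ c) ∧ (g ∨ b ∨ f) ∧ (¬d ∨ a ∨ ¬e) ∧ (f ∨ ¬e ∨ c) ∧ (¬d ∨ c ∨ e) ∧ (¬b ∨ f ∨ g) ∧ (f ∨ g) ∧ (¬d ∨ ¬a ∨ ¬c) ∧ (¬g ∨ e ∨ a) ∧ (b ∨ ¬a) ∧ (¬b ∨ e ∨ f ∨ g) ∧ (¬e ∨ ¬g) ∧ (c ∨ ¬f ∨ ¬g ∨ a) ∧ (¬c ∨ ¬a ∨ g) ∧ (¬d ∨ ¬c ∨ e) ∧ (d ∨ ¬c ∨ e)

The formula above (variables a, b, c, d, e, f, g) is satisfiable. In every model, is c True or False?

True

Suppose c = False.
Case g = True:
The clause (e) is unit, so e = True.
That conflicts with the unit clause (¬e).
So g must be the other value — set g = False.
The clause (d) is unit, so d = True.
The clause (e) is unit, so e = True.
The clause (¬a) is unit, so a = False.
That conflicts with the unit clause (a).
Either choice for g ends in contradiction.
So every satisfying assignment has c = True.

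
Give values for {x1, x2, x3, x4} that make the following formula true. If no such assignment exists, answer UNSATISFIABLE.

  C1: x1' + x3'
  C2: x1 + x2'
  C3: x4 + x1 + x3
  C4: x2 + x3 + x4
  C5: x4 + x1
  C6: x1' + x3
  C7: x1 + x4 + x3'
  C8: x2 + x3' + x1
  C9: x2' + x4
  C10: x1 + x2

Suppose x1 = 0.
Unit clause (x2') forces x2 = 0.
But (x2) is also a unit clause — contradiction.
Backtrack on x1: now try x1 = 1.
Unit clause (x3') forces x3 = 0.
But (x3) is also a unit clause — contradiction.
Neither x1 = 1 nor x1 = 0 works.

UNSATISFIABLE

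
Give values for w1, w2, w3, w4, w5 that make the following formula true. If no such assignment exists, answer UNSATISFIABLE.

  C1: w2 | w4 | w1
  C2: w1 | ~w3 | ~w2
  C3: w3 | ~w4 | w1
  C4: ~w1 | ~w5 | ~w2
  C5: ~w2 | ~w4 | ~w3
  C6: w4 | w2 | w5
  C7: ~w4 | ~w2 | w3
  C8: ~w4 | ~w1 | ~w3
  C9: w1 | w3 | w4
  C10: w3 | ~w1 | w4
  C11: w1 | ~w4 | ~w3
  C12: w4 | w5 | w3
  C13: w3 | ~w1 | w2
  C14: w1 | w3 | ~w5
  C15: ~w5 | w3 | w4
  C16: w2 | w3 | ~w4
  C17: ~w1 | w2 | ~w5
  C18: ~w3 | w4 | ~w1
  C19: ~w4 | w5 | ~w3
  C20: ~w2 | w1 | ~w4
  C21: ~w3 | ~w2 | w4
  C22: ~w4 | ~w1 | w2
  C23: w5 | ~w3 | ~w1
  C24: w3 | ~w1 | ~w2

UNSATISFIABLE

Branch on w2: set w2 = 1.
Branch on w1: set w1 = 1.
Unit clause (~w5) forces w5 = 0.
Unit clause (~w3) forces w3 = 0.
But (w3) is also a unit clause — contradiction.
Undo w1 and try w1 = 0.
Unit clause (~w3) forces w3 = 0.
Unit clause (~w4) forces w4 = 0.
But (w4) is also a unit clause — contradiction.
Both values of w1 lead to a conflict.
Undo w2 and try w2 = 0.
Branch on w4: set w4 = 1.
Unit clause (w3) forces w3 = 1.
Unit clause (~w1) forces w1 = 0.
But (w1) is also a unit clause — contradiction.
Undo w4 and try w4 = 0.
Unit clause (w1) forces w1 = 1.
Unit clause (w5) forces w5 = 1.
But (~w5) is also a unit clause — contradiction.
Both values of w4 lead to a conflict.
Both values of w2 lead to a conflict.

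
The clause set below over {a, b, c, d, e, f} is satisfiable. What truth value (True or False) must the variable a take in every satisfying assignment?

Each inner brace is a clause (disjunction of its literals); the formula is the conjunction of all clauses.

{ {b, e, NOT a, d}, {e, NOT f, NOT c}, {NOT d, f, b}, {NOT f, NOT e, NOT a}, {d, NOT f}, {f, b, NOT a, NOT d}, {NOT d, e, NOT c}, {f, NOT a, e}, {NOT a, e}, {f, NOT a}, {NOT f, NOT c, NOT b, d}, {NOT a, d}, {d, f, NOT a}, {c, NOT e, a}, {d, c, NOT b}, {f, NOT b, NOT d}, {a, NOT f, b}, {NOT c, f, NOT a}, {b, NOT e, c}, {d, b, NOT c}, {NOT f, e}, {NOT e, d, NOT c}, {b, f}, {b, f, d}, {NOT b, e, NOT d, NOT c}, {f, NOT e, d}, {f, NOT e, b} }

Suppose a = true.
From the singleton clause (e), e = true.
From the singleton clause (NOT f), f = false.
That conflicts with the unit clause (f).
So every satisfying assignment has a = False.

False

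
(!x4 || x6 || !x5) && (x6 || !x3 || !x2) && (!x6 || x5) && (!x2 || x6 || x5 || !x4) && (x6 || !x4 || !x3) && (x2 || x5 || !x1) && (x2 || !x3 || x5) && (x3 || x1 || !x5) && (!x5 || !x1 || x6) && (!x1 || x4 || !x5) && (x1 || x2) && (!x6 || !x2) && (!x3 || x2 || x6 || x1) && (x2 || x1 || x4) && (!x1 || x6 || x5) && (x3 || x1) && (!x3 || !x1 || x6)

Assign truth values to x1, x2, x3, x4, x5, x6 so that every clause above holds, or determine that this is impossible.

Case x6 = true:
From the singleton clause (x5), x5 = true.
From the singleton clause (!x2), x2 = false.
From the singleton clause (x1), x1 = true.
From the singleton clause (x4), x4 = true.
All clauses hold; x3 can take either value.

x1=true,  x2=false,  x3=true,  x4=true,  x5=true,  x6=true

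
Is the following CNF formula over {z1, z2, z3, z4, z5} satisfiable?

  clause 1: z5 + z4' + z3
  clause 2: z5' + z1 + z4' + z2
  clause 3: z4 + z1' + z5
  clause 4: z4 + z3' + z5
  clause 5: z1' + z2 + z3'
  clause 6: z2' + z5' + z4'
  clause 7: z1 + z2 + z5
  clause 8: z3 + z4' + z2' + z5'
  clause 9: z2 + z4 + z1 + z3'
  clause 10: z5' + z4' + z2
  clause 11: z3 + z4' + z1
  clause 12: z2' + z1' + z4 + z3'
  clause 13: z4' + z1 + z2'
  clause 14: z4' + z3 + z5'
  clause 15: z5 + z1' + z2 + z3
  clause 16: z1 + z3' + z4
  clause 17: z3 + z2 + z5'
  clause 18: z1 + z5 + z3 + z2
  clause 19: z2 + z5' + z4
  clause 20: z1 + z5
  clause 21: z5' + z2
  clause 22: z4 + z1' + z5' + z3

Suppose z1 = 0.
Unit clause (z5) forces z5 = 1.
Unit clause (z2) forces z2 = 1.
Unit clause (z4') forces z4 = 0.
Unit clause (z3') forces z3 = 0.
All clauses are satisfied.
A satisfying assignment: z1: 0; z2: 1; z3: 0; z4: 0; z5: 1.

Yes, satisfiable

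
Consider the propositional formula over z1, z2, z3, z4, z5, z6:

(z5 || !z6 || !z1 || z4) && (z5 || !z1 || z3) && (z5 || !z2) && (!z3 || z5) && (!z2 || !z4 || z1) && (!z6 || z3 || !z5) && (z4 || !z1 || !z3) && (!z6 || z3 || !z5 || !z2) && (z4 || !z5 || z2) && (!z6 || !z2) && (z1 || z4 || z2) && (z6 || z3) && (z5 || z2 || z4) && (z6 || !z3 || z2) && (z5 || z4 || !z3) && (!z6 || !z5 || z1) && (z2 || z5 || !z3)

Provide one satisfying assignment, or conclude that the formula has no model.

z1 ↦ true; z2 ↦ true; z3 ↦ true; z4 ↦ true; z5 ↦ true; z6 ↦ false

Try z5 = true.
Try z6 = false.
(z3) alone gives z3 = true.
(z2) alone gives z2 = true.
Try z4 = true.
(z1) alone gives z1 = true.
Every clause now holds.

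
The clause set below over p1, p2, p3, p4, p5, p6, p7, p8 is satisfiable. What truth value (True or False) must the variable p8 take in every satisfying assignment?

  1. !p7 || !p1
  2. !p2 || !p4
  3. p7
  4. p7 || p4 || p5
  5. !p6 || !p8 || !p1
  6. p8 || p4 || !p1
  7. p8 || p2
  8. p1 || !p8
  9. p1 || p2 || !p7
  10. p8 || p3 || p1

False

Suppose p8 = true.
Unit clause (p7) forces p7 = true.
Unit clause (!p1) forces p1 = false.
That conflicts with the unit clause (p1).
So every satisfying assignment has p8 = False.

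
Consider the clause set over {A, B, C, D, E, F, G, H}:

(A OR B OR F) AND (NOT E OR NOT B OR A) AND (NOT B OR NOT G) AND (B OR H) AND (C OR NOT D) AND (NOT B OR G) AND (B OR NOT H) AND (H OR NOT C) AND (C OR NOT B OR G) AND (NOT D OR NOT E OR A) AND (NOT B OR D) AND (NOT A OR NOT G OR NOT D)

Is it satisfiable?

Case B = false:
Unit clause (H) forces H = true.
But (NOT H) is also a unit clause — contradiction.
So B must be the other value — set B = true.
Unit clause (NOT G) forces G = false.
But (G) is also a unit clause — contradiction.
Both values of B lead to a conflict.
No assignment satisfies every clause.

No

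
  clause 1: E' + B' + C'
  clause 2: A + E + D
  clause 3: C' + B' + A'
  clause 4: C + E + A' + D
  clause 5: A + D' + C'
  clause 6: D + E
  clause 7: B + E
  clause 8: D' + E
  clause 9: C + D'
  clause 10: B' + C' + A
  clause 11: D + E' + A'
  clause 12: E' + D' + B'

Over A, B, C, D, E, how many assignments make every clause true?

There are 2^5 = 32 truth assignments over (A, B, C, D, E).
Split on A. With A = 1, the clauses containing A are satisfied and A' drops from the rest; 1 of the 2^4 = 16 assignments to the other variables satisfy what remains.
With A = 0, by the same count on the reduced clause set, 3 assignments work.
(One model: A=F, B=F, C=F, D=F, E=T.)
Total: 1 + 3 = 4.

4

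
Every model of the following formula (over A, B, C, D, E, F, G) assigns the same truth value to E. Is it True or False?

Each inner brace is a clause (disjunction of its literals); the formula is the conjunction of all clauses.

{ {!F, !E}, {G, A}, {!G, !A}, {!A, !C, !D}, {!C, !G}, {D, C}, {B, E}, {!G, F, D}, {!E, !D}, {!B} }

True

Suppose E = false.
The clause (B) is unit, so B = true.
Now (!B) is unsatisfied and unit — conflict.
So every satisfying assignment has E = True.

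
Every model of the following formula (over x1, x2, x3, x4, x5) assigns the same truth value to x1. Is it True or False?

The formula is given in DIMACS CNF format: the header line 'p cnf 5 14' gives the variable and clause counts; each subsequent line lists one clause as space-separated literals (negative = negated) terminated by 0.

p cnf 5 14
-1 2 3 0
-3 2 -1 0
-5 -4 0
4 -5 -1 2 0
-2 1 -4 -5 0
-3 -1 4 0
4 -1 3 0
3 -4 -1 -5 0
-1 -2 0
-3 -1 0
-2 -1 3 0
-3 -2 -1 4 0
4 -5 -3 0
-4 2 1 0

Suppose x1 = True.
Unit clause (¬x2) forces x2 = False.
Unit clause (x3) forces x3 = True.
But (¬x3) is also a unit clause — contradiction.
So every satisfying assignment has x1 = False.

False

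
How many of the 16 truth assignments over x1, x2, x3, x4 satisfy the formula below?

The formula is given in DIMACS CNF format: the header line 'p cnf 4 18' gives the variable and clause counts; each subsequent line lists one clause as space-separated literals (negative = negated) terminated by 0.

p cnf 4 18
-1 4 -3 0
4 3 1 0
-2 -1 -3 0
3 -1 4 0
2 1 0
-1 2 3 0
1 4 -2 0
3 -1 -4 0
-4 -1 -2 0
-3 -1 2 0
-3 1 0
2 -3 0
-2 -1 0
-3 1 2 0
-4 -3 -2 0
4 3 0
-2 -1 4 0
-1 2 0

1

There are 2^4 = 16 truth assignments over (x1, x2, x3, x4).
Check each against the 18 clauses (columns in the order x1, x2, x3, x4):
  F F F F  ✗ fails (x4 ∨ x3 ∨ x1)
  F F F T  ✗ fails (x2 ∨ x1)
  F F T F  ✗ fails (x2 ∨ x1)
  F F T T  ✗ fails (x2 ∨ x1)
  F T F F  ✗ fails (x4 ∨ x3 ∨ x1)
  F T F T  ✓ satisfies all
  F T T F  ✗ fails (x1 ∨ x4 ∨ ¬x2)
  F T T T  ✗ fails (¬x3 ∨ x1)
  T F F F  ✗ fails (x3 ∨ ¬x1 ∨ x4)
  T F F T  ✗ fails (¬x1 ∨ x2 ∨ x3)
  T F T F  ✗ fails (¬x1 ∨ x4 ∨ ¬x3)
  T F T T  ✗ fails (¬x3 ∨ ¬x1 ∨ x2)
  T T F F  ✗ fails (x3 ∨ ¬x1 ∨ x4)
  T T F T  ✗ fails (x3 ∨ ¬x1 ∨ ¬x4)
  T T T F  ✗ fails (¬x1 ∨ x4 ∨ ¬x3)
  T T T T  ✗ fails (¬x2 ∨ ¬x1 ∨ ¬x3)
1 of the 16 rows is a model.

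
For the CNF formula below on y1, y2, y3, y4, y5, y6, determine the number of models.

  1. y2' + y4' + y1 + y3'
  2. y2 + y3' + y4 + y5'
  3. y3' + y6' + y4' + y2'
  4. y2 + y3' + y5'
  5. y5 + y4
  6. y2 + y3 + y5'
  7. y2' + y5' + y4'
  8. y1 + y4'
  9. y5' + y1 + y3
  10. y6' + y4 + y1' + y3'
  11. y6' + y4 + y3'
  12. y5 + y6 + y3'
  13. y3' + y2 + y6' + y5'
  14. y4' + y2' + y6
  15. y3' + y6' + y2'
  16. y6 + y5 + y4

8

There are 2^6 = 64 truth assignments over (y1, y2, y3, y4, y5, y6).
Split on y2. With y2 = 1, the clauses containing y2 are satisfied and y2' drops from the rest; 5 of the 2^5 = 32 assignments to the other variables satisfy what remains.
With y2 = 0, by the same count on the reduced clause set, 3 assignments work.
(One model: y1=F, y2=T, y3=T, y4=F, y5=T, y6=F.)
Total: 5 + 3 = 8.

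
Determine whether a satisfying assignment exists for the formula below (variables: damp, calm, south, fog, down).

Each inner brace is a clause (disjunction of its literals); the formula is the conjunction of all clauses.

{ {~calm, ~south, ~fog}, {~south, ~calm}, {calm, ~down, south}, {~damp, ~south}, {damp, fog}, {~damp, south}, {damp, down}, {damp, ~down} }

Try south = 0.
From the singleton clause (~damp), damp = 0.
From the singleton clause (fog), fog = 1.
From the singleton clause (down), down = 1.
That conflicts with the unit clause (~down).
Undo south and try south = 1.
From the singleton clause (~calm), calm = 0.
From the singleton clause (~damp), damp = 0.
From the singleton clause (fog), fog = 1.
From the singleton clause (down), down = 1.
That conflicts with the unit clause (~down).
Neither south = 1 nor south = 0 works.
No assignment satisfies every clause.

No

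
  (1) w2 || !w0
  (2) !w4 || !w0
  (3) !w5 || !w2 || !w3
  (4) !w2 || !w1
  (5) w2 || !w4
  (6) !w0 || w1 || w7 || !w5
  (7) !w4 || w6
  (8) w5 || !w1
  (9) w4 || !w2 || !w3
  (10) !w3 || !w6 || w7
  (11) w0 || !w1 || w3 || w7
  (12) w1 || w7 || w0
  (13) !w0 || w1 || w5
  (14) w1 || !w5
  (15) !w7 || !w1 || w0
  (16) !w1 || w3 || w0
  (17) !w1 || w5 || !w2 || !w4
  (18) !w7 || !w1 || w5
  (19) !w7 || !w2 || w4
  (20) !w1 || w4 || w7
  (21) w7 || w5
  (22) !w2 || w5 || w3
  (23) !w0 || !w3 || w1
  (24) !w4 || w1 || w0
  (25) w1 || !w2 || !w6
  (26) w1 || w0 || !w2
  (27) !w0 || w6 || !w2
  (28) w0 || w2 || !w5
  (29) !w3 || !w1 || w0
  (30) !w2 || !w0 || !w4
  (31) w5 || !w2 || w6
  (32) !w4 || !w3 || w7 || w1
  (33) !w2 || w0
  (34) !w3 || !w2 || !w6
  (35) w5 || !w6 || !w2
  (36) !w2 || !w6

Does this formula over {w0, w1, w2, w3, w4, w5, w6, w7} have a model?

Yes, satisfiable

Try w2 = false.
The clause (!w0) is unit, so w0 = false.
The clause (!w4) is unit, so w4 = false.
The clause (!w5) is unit, so w5 = false.
The clause (!w1) is unit, so w1 = false.
The clause (w7) is unit, so w7 = true.
All clauses hold; w3, w6 can take either value.
A satisfying assignment: w0 ↦ false,  w1 ↦ false,  w2 ↦ false,  w3 ↦ true,  w4 ↦ false,  w5 ↦ false,  w6 ↦ true,  w7 ↦ true.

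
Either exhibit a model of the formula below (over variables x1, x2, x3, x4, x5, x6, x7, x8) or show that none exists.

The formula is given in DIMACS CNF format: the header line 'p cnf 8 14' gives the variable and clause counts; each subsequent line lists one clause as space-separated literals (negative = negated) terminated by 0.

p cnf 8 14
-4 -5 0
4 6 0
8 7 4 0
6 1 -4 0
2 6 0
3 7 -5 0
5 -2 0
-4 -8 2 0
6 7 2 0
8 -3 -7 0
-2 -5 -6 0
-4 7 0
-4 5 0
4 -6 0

Suppose x4 = False.
Unit clause (x6) forces x6 = True.
Now (¬x6) is unsatisfied and unit — conflict.
So x4 must be the other value — set x4 = True.
Unit clause (¬x5) forces x5 = False.
Now (x5) is unsatisfied and unit — conflict.
Neither x4 = True nor x4 = False works.

UNSATISFIABLE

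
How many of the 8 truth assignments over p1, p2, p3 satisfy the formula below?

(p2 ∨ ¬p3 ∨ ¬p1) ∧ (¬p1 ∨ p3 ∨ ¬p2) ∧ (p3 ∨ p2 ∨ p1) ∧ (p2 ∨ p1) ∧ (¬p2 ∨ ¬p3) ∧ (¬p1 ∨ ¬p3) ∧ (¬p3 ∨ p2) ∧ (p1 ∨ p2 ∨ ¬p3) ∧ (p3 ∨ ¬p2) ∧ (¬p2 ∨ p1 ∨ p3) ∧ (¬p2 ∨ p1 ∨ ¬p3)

1

There are 2^3 = 8 truth assignments over (p1, p2, p3).
Check each against the 11 clauses (columns in the order p1, p2, p3):
  F F F  ✗ fails (p3 ∨ p2 ∨ p1)
  F F T  ✗ fails (p2 ∨ p1)
  F T F  ✗ fails (p3 ∨ ¬p2)
  F T T  ✗ fails (¬p2 ∨ ¬p3)
  T F F  ✓ satisfies all
  T F T  ✗ fails (p2 ∨ ¬p3 ∨ ¬p1)
  T T F  ✗ fails (¬p1 ∨ p3 ∨ ¬p2)
  T T T  ✗ fails (¬p2 ∨ ¬p3)
1 of the 8 rows is a model.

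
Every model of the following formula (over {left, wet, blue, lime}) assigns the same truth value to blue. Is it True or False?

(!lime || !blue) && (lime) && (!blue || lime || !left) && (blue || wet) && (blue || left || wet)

False

Suppose blue = true.
Unit clause (!lime) forces lime = false.
That conflicts with the unit clause (lime).
So every satisfying assignment has blue = False.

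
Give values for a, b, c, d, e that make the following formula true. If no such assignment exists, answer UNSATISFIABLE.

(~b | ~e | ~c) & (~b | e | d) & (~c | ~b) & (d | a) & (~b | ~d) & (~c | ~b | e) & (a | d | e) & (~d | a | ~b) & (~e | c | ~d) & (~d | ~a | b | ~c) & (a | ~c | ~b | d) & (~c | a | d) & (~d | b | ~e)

Suppose c = 0.
Suppose d = 0.
The clause (a) is unit, so a = 1.
Suppose b = 0.
All clauses hold; e can take either value.

a ↦ 1,  b ↦ 0,  c ↦ 0,  d ↦ 0,  e ↦ 1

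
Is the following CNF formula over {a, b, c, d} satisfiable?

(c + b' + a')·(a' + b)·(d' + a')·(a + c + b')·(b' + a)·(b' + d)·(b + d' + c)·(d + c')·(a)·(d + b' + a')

(a) alone gives a = 1.
(b) alone gives b = 1.
(c) alone gives c = 1.
(d') alone gives d = 0.
But (d) is also a unit clause — contradiction.
No assignment satisfies every clause.

No, unsatisfiable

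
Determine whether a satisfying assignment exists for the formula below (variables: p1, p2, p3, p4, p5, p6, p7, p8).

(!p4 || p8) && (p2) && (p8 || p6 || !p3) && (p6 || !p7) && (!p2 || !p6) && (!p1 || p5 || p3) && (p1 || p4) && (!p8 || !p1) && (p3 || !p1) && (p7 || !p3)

Satisfiable

From the singleton clause (p2), p2 = true.
From the singleton clause (!p6), p6 = false.
From the singleton clause (!p7), p7 = false.
From the singleton clause (!p3), p3 = false.
From the singleton clause (!p1), p1 = false.
From the singleton clause (p4), p4 = true.
From the singleton clause (p8), p8 = true.
No clause remains; p5 is free.
A satisfying assignment: p1 ↦ false; p2 ↦ true; p3 ↦ false; p4 ↦ true; p5 ↦ false; p6 ↦ false; p7 ↦ false; p8 ↦ true.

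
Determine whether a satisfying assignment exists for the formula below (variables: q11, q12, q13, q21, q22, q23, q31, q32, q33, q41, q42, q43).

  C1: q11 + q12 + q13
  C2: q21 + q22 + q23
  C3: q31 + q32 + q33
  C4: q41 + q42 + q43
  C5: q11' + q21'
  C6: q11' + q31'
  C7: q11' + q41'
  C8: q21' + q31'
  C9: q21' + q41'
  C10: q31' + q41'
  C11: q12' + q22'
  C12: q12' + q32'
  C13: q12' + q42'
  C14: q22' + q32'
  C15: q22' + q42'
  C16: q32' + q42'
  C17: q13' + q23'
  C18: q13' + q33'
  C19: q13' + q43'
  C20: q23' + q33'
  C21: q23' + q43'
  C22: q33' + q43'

Unsatisfiable

Suppose q11 = 0.
Suppose q12 = 1.
From the singleton clause (q22'), q22 = 0.
From the singleton clause (q32'), q32 = 0.
From the singleton clause (q42'), q42 = 0.
Suppose q21 = 1.
From the singleton clause (q31'), q31 = 0.
From the singleton clause (q33), q33 = 1.
From the singleton clause (q41'), q41 = 0.
From the singleton clause (q43), q43 = 1.
That conflicts with the unit clause (q43').
Backtrack on q21: now try q21 = 0.
From the singleton clause (q23), q23 = 1.
From the singleton clause (q13'), q13 = 0.
From the singleton clause (q33'), q33 = 0.
From the singleton clause (q31), q31 = 1.
From the singleton clause (q41'), q41 = 0.
From the singleton clause (q43), q43 = 1.
That conflicts with the unit clause (q43').
Either choice for q21 ends in contradiction.
Backtrack on q12: now try q12 = 0.
From the singleton clause (q13), q13 = 1.
From the singleton clause (q23'), q23 = 0.
From the singleton clause (q33'), q33 = 0.
From the singleton clause (q43'), q43 = 0.
Suppose q21 = 1.
From the singleton clause (q31'), q31 = 0.
From the singleton clause (q32), q32 = 1.
From the singleton clause (q41'), q41 = 0.
From the singleton clause (q42), q42 = 1.
That conflicts with the unit clause (q42').
Backtrack on q21: now try q21 = 0.
From the singleton clause (q22), q22 = 1.
From the singleton clause (q32'), q32 = 0.
From the singleton clause (q31), q31 = 1.
From the singleton clause (q41'), q41 = 0.
From the singleton clause (q42), q42 = 1.
That conflicts with the unit clause (q42').
Either choice for q21 ends in contradiction.
Either choice for q12 ends in contradiction.
Backtrack on q11: now try q11 = 1.
From the singleton clause (q21'), q21 = 0.
From the singleton clause (q31'), q31 = 0.
From the singleton clause (q41'), q41 = 0.
Suppose q22 = 1.
From the singleton clause (q12'), q12 = 0.
From the singleton clause (q32'), q32 = 0.
From the singleton clause (q33), q33 = 1.
From the singleton clause (q42'), q42 = 0.
From the singleton clause (q43), q43 = 1.
That conflicts with the unit clause (q43').
Backtrack on q22: now try q22 = 0.
From the singleton clause (q23), q23 = 1.
From the singleton clause (q13'), q13 = 0.
From the singleton clause (q33'), q33 = 0.
From the singleton clause (q32), q32 = 1.
From the singleton clause (q12'), q12 = 0.
From the singleton clause (q42'), q42 = 0.
From the singleton clause (q43), q43 = 1.
That conflicts with the unit clause (q43').
Either choice for q22 ends in contradiction.
Either choice for q11 ends in contradiction.
No assignment satisfies every clause.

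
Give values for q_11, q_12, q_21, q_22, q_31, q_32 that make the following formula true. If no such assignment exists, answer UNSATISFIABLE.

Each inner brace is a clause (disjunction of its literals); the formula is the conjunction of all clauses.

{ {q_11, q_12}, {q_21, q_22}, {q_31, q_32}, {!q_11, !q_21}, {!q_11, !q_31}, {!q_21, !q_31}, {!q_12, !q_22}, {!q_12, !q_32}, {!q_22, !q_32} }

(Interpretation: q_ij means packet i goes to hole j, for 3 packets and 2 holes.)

UNSATISFIABLE

Branch on q_11: set q_11 = true.
Unit clause (!q_21) forces q_21 = false.
Unit clause (q_22) forces q_22 = true.
Unit clause (!q_31) forces q_31 = false.
Unit clause (q_32) forces q_32 = true.
Now (!q_32) is unsatisfied and unit — conflict.
So q_11 must be the other value — set q_11 = false.
Unit clause (q_12) forces q_12 = true.
Unit clause (!q_22) forces q_22 = false.
Unit clause (q_21) forces q_21 = true.
Unit clause (!q_31) forces q_31 = false.
Unit clause (q_32) forces q_32 = true.
Now (!q_32) is unsatisfied and unit — conflict.
Both values of q_11 lead to a conflict.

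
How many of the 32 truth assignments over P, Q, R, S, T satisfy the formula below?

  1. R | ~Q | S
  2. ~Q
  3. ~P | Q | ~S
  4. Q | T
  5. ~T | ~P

There are 2^5 = 32 truth assignments over (P, Q, R, S, T).
Split on P. With P = 1, the clauses containing P are satisfied and ~P drops from the rest; 0 of the 2^4 = 16 assignments to the other variables satisfy what remains.
With P = 0, by the same count on the reduced clause set, 4 assignments work.
(One model: P=F, Q=F, R=F, S=F, T=T.)
Total: 0 + 4 = 4.

4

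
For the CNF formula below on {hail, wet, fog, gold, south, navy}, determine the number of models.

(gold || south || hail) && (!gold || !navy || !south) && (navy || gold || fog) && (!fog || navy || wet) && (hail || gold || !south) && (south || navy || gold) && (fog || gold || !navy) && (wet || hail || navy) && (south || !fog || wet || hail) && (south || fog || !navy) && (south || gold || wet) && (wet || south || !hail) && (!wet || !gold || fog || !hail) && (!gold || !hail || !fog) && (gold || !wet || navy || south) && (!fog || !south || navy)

There are 2^6 = 64 truth assignments over (hail, wet, fog, gold, south, navy).
Split on fog. With fog = true, the clauses containing fog are satisfied and !fog drops from the rest; 5 of the 2^5 = 32 assignments to the other variables satisfy what remains.
With fog = false, by the same count on the reduced clause set, 3 assignments work.
Total: 5 + 3 = 8.

8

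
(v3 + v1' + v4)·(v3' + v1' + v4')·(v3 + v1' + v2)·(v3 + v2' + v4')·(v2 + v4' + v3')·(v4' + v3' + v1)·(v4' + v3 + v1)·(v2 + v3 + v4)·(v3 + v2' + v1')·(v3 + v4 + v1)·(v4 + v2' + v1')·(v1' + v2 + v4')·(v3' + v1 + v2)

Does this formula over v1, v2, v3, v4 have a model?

Try v3 = 1.
Try v1 = 1.
(v4') alone gives v4 = 0.
(v2') alone gives v2 = 0.
This assignment satisfies each clause.
A satisfying assignment: v1: 1; v2: 0; v3: 1; v4: 0.

Yes, satisfiable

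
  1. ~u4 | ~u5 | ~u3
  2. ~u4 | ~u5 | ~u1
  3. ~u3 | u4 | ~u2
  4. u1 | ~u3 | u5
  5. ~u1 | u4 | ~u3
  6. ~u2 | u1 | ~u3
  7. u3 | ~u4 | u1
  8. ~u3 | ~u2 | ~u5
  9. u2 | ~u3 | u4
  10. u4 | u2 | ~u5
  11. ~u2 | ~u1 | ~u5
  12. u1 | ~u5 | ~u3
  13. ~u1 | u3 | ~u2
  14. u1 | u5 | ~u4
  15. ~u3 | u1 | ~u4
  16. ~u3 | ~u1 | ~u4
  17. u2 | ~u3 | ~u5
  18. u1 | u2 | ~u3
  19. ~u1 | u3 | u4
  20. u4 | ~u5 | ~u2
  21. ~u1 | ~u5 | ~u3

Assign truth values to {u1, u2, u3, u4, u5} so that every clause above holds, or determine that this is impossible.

u1 ↦ 0, u2 ↦ 0, u3 ↦ 0, u4 ↦ 0, u5 ↦ 0

Suppose u4 = 0.
Suppose u3 = 0.
The clause (~u1) is unit, so u1 = 0.
Suppose u2 = 0.
The clause (~u5) is unit, so u5 = 0.
This assignment satisfies each clause.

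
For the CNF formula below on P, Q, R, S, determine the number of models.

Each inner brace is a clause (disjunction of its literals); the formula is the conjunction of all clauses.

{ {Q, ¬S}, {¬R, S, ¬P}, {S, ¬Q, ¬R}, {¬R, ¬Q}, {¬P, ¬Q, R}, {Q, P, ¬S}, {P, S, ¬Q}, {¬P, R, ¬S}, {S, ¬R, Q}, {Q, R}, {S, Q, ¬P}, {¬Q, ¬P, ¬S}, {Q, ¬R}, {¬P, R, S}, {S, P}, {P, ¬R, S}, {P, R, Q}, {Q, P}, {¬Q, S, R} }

1

There are 2^4 = 16 truth assignments over (P, Q, R, S).
Check each against the 19 clauses (columns in the order P, Q, R, S):
  F F F F  ✗ fails (Q ∨ R)
  F F F T  ✗ fails (Q ∨ ¬S)
  F F T F  ✗ fails (S ∨ ¬R ∨ Q)
  F F T T  ✗ fails (Q ∨ ¬S)
  F T F F  ✗ fails (P ∨ S ∨ ¬Q)
  F T F T  ✓ satisfies all
  F T T F  ✗ fails (S ∨ ¬Q ∨ ¬R)
  F T T T  ✗ fails (¬R ∨ ¬Q)
  T F F F  ✗ fails (Q ∨ R)
  T F F T  ✗ fails (Q ∨ ¬S)
  T F T F  ✗ fails (¬R ∨ S ∨ ¬P)
  T F T T  ✗ fails (Q ∨ ¬S)
  T T F F  ✗ fails (¬P ∨ ¬Q ∨ R)
  T T F T  ✗ fails (¬P ∨ ¬Q ∨ R)
  T T T F  ✗ fails (¬R ∨ S ∨ ¬P)
  T T T T  ✗ fails (¬R ∨ ¬Q)
1 of the 16 rows is a model.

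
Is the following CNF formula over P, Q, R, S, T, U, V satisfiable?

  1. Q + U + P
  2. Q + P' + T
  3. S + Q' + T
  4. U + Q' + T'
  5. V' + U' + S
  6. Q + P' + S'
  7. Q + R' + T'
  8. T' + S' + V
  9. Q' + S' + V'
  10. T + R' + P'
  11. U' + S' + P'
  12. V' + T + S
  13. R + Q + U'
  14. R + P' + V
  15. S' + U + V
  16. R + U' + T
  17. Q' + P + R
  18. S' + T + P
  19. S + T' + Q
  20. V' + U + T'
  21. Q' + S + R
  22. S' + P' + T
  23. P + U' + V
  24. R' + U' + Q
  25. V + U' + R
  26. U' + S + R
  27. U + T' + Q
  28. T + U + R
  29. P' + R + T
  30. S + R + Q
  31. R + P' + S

Branch on Q: set Q = 1.
Branch on S: set S = 0.
(T) alone gives T = 1.
(U) alone gives U = 1.
(V') alone gives V = 0.
(R) alone gives R = 1.
(P) alone gives P = 1.
All clauses are satisfied.
A satisfying assignment: P ↦ 1; Q ↦ 1; R ↦ 1; S ↦ 0; T ↦ 1; U ↦ 1; V ↦ 0.

Satisfiable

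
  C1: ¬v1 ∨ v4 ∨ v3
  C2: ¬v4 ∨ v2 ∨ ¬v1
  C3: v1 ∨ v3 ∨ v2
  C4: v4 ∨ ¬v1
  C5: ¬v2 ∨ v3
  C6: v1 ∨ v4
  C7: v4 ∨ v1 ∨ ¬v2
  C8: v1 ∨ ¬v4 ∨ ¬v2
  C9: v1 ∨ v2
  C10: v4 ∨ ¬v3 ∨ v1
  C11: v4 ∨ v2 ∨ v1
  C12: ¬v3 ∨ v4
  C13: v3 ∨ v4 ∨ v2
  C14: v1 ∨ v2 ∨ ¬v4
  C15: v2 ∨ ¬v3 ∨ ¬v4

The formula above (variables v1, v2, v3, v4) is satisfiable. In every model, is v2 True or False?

True

Suppose v2 = False.
(v1) alone gives v1 = True.
(¬v4) alone gives v4 = False.
But (v4) is also a unit clause — contradiction.
So every satisfying assignment has v2 = True.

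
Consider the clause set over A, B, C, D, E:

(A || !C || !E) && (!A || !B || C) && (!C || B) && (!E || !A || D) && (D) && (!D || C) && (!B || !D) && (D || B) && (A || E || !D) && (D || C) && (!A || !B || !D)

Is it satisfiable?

No

(D) alone gives D = true.
(C) alone gives C = true.
(B) alone gives B = true.
Now (!B) is unsatisfied and unit — conflict.
No assignment satisfies every clause.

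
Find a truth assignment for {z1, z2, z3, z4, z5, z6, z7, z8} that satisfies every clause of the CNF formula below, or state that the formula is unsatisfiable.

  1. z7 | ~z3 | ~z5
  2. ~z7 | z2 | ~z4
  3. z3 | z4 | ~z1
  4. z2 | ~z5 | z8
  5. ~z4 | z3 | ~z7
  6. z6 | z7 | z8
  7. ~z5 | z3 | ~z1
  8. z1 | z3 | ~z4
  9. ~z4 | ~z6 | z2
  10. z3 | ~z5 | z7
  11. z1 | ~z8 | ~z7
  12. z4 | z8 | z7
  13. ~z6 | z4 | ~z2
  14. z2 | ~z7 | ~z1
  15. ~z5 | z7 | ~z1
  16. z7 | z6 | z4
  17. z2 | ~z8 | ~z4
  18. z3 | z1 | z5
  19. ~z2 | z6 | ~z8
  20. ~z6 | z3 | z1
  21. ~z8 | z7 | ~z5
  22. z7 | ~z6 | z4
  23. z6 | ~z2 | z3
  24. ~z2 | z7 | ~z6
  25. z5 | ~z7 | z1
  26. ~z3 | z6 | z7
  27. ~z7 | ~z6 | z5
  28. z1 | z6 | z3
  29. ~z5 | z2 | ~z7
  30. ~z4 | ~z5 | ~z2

z1 ↦ 0; z2 ↦ 1; z3 ↦ 1; z4 ↦ 0; z5 ↦ 1; z6 ↦ 0; z7 ↦ 1; z8 ↦ 0

Case z7 = 1:
Case z2 = 1:
Case z4 = 0:
From the singleton clause (~z6), z6 = 0.
From the singleton clause (~z8), z8 = 0.
From the singleton clause (z3), z3 = 1.
Case z5 = 1:
No clause remains; z1 is free.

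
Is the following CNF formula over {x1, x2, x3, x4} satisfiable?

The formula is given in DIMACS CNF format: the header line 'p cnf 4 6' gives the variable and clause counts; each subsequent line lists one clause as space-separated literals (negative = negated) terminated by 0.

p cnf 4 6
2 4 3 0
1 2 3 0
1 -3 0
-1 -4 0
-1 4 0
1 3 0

No, unsatisfiable

Branch on x1: set x1 = True.
From the singleton clause (¬x4), x4 = False.
That conflicts with the unit clause (x4).
That branch fails; take x1 = False instead.
From the singleton clause (¬x3), x3 = False.
That conflicts with the unit clause (x3).
Neither x1 = True nor x1 = False works.
No assignment satisfies every clause.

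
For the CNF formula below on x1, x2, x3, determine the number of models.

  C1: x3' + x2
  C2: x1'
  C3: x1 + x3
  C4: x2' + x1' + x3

There are 2^3 = 8 truth assignments over (x1, x2, x3).
Check each against the 4 clauses (columns in the order x1, x2, x3):
  F F F  ✗ fails (x1 + x3)
  F F T  ✗ fails (x3' + x2)
  F T F  ✗ fails (x1 + x3)
  F T T  ✓ satisfies all
  T F F  ✗ fails (x1')
  T F T  ✗ fails (x3' + x2)
  T T F  ✗ fails (x1')
  T T T  ✗ fails (x1')
1 of the 8 rows is a model.

1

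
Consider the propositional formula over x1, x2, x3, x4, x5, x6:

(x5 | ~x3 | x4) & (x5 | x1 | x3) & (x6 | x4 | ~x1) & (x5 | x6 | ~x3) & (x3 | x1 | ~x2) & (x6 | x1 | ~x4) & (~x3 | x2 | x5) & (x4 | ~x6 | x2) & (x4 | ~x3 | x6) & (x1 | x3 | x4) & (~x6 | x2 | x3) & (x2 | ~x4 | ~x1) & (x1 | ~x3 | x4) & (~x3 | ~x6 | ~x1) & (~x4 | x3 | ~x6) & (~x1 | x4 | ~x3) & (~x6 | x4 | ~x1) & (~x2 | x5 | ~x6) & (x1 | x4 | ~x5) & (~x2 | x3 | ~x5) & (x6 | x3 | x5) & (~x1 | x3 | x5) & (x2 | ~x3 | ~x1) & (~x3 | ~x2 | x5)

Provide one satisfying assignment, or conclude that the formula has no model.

x1 ↦ 0; x2 ↦ 1; x3 ↦ 1; x4 ↦ 1; x5 ↦ 1; x6 ↦ 1

Branch on x5: set x5 = 1.
Branch on x1: set x1 = 0.
Unit clause (x4) forces x4 = 1.
Unit clause (x6) forces x6 = 1.
Unit clause (x3) forces x3 = 1.
Every clause is now satisfied; x2 is unconstrained.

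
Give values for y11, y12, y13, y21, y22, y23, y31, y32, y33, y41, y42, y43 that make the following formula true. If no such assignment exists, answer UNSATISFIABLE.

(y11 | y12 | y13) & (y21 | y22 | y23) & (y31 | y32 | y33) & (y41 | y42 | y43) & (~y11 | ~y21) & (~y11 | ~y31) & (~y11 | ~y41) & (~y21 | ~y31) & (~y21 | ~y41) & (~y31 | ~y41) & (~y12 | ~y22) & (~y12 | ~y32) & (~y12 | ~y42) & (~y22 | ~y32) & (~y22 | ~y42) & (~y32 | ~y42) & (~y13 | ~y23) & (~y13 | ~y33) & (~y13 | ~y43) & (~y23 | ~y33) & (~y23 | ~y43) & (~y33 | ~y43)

Try y11 = 0.
Try y12 = 1.
The clause (~y22) is unit, so y22 = 0.
The clause (~y32) is unit, so y32 = 0.
The clause (~y42) is unit, so y42 = 0.
Try y21 = 1.
The clause (~y31) is unit, so y31 = 0.
The clause (y33) is unit, so y33 = 1.
The clause (~y41) is unit, so y41 = 0.
The clause (y43) is unit, so y43 = 1.
Now (~y43) is unsatisfied and unit — conflict.
So y21 must be the other value — set y21 = 0.
The clause (y23) is unit, so y23 = 1.
The clause (~y13) is unit, so y13 = 0.
The clause (~y33) is unit, so y33 = 0.
The clause (y31) is unit, so y31 = 1.
The clause (~y41) is unit, so y41 = 0.
The clause (y43) is unit, so y43 = 1.
Now (~y43) is unsatisfied and unit — conflict.
Both values of y21 lead to a conflict.
So y12 must be the other value — set y12 = 0.
The clause (y13) is unit, so y13 = 1.
The clause (~y23) is unit, so y23 = 0.
The clause (~y33) is unit, so y33 = 0.
The clause (~y43) is unit, so y43 = 0.
Try y21 = 1.
The clause (~y31) is unit, so y31 = 0.
The clause (y32) is unit, so y32 = 1.
The clause (~y41) is unit, so y41 = 0.
The clause (y42) is unit, so y42 = 1.
Now (~y42) is unsatisfied and unit — conflict.
So y21 must be the other value — set y21 = 0.
The clause (y22) is unit, so y22 = 1.
The clause (~y32) is unit, so y32 = 0.
The clause (y31) is unit, so y31 = 1.
The clause (~y41) is unit, so y41 = 0.
The clause (y42) is unit, so y42 = 1.
Now (~y42) is unsatisfied and unit — conflict.
Both values of y21 lead to a conflict.
Both values of y12 lead to a conflict.
So y11 must be the other value — set y11 = 1.
The clause (~y21) is unit, so y21 = 0.
The clause (~y31) is unit, so y31 = 0.
The clause (~y41) is unit, so y41 = 0.
Try y22 = 1.
The clause (~y12) is unit, so y12 = 0.
The clause (~y32) is unit, so y32 = 0.
The clause (y33) is unit, so y33 = 1.
The clause (~y42) is unit, so y42 = 0.
The clause (y43) is unit, so y43 = 1.
Now (~y43) is unsatisfied and unit — conflict.
So y22 must be the other value — set y22 = 0.
The clause (y23) is unit, so y23 = 1.
The clause (~y13) is unit, so y13 = 0.
The clause (~y33) is unit, so y33 = 0.
The clause (y32) is unit, so y32 = 1.
The clause (~y12) is unit, so y12 = 0.
The clause (~y42) is unit, so y42 = 0.
The clause (y43) is unit, so y43 = 1.
Now (~y43) is unsatisfied and unit — conflict.
Both values of y22 lead to a conflict.
Both values of y11 lead to a conflict.

UNSATISFIABLE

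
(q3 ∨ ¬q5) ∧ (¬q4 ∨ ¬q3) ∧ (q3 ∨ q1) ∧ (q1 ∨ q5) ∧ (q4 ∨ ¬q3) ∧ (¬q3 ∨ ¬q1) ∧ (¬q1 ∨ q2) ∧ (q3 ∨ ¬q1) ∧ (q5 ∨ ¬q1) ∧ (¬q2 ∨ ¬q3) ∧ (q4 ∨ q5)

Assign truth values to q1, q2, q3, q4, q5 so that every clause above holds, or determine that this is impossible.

UNSATISFIABLE

Try q3 = True.
(¬q4) alone gives q4 = False.
Now (q4) is unsatisfied and unit — conflict.
Undo q3 and try q3 = False.
(¬q5) alone gives q5 = False.
(q1) alone gives q1 = True.
Now (¬q1) is unsatisfied and unit — conflict.
Both values of q3 lead to a conflict.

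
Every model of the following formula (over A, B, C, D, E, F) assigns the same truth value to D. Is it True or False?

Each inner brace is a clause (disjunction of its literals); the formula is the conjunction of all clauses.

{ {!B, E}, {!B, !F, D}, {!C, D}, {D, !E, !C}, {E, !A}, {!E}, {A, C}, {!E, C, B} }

True

Suppose D = false.
The clause (!C) is unit, so C = false.
The clause (!E) is unit, so E = false.
The clause (!B) is unit, so B = false.
The clause (!A) is unit, so A = false.
But (A) is also a unit clause — contradiction.
So every satisfying assignment has D = True.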